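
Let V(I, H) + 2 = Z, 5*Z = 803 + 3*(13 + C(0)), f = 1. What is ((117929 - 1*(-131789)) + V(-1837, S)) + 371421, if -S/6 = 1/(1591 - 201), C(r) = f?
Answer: 621306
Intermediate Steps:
C(r) = 1
S = -3/695 (S = -6/(1591 - 201) = -6/1390 = -6*1/1390 = -3/695 ≈ -0.0043165)
Z = 169 (Z = (803 + 3*(13 + 1))/5 = (803 + 3*14)/5 = (803 + 42)/5 = (1/5)*845 = 169)
V(I, H) = 167 (V(I, H) = -2 + 169 = 167)
((117929 - 1*(-131789)) + V(-1837, S)) + 371421 = ((117929 - 1*(-131789)) + 167) + 371421 = ((117929 + 131789) + 167) + 371421 = (249718 + 167) + 371421 = 249885 + 371421 = 621306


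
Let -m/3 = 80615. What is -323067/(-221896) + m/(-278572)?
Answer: 35915464611/15453503128 ≈ 2.3241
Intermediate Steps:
m = -241845 (m = -3*80615 = -241845)
-323067/(-221896) + m/(-278572) = -323067/(-221896) - 241845/(-278572) = -323067*(-1/221896) - 241845*(-1/278572) = 323067/221896 + 241845/278572 = 35915464611/15453503128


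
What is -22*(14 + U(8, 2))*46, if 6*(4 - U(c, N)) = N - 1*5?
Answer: -18722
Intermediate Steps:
U(c, N) = 29/6 - N/6 (U(c, N) = 4 - (N - 1*5)/6 = 4 - (N - 5)/6 = 4 - (-5 + N)/6 = 4 + (⅚ - N/6) = 29/6 - N/6)
-22*(14 + U(8, 2))*46 = -22*(14 + (29/6 - ⅙*2))*46 = -22*(14 + (29/6 - ⅓))*46 = -22*(14 + 9/2)*46 = -407*46 = -22*851 = -18722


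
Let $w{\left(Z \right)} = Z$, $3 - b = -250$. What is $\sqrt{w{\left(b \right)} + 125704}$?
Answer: $\sqrt{125957} \approx 354.9$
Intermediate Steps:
$b = 253$ ($b = 3 - -250 = 3 + 250 = 253$)
$\sqrt{w{\left(b \right)} + 125704} = \sqrt{253 + 125704} = \sqrt{125957}$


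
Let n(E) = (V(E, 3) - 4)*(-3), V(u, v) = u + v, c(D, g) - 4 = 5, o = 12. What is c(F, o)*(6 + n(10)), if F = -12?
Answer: -189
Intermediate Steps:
c(D, g) = 9 (c(D, g) = 4 + 5 = 9)
n(E) = 3 - 3*E (n(E) = ((E + 3) - 4)*(-3) = ((3 + E) - 4)*(-3) = (-1 + E)*(-3) = 3 - 3*E)
c(F, o)*(6 + n(10)) = 9*(6 + (3 - 3*10)) = 9*(6 + (3 - 30)) = 9*(6 - 27) = 9*(-21) = -189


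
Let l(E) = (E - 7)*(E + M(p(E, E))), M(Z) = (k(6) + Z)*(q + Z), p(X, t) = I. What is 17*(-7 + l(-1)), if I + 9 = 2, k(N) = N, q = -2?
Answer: -1207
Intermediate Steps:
I = -7 (I = -9 + 2 = -7)
p(X, t) = -7
M(Z) = (-2 + Z)*(6 + Z) (M(Z) = (6 + Z)*(-2 + Z) = (-2 + Z)*(6 + Z))
l(E) = (-7 + E)*(9 + E) (l(E) = (E - 7)*(E + (-12 + (-7)**2 + 4*(-7))) = (-7 + E)*(E + (-12 + 49 - 28)) = (-7 + E)*(E + 9) = (-7 + E)*(9 + E))
17*(-7 + l(-1)) = 17*(-7 + (-63 + (-1)**2 + 2*(-1))) = 17*(-7 + (-63 + 1 - 2)) = 17*(-7 - 64) = 17*(-71) = -1207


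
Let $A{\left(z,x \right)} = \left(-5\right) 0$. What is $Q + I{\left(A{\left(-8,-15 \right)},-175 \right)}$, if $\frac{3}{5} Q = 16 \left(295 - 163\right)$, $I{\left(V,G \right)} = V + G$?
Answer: $3345$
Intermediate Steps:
$A{\left(z,x \right)} = 0$
$I{\left(V,G \right)} = G + V$
$Q = 3520$ ($Q = \frac{5 \cdot 16 \left(295 - 163\right)}{3} = \frac{5 \cdot 16 \cdot 132}{3} = \frac{5}{3} \cdot 2112 = 3520$)
$Q + I{\left(A{\left(-8,-15 \right)},-175 \right)} = 3520 + \left(-175 + 0\right) = 3520 - 175 = 3345$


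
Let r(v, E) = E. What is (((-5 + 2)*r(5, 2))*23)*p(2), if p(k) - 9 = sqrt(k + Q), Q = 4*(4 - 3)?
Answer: -1242 - 138*sqrt(6) ≈ -1580.0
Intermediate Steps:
Q = 4 (Q = 4*1 = 4)
p(k) = 9 + sqrt(4 + k) (p(k) = 9 + sqrt(k + 4) = 9 + sqrt(4 + k))
(((-5 + 2)*r(5, 2))*23)*p(2) = (((-5 + 2)*2)*23)*(9 + sqrt(4 + 2)) = (-3*2*23)*(9 + sqrt(6)) = (-6*23)*(9 + sqrt(6)) = -138*(9 + sqrt(6)) = -1242 - 138*sqrt(6)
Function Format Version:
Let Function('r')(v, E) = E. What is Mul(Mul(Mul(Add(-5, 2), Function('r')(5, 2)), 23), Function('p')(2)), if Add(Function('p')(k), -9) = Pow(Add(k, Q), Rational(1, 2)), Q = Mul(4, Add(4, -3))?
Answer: Add(-1242, Mul(-138, Pow(6, Rational(1, 2)))) ≈ -1580.0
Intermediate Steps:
Q = 4 (Q = Mul(4, 1) = 4)
Function('p')(k) = Add(9, Pow(Add(4, k), Rational(1, 2))) (Function('p')(k) = Add(9, Pow(Add(k, 4), Rational(1, 2))) = Add(9, Pow(Add(4, k), Rational(1, 2))))
Mul(Mul(Mul(Add(-5, 2), Function('r')(5, 2)), 23), Function('p')(2)) = Mul(Mul(Mul(Add(-5, 2), 2), 23), Add(9, Pow(Add(4, 2), Rational(1, 2)))) = Mul(Mul(Mul(-3, 2), 23), Add(9, Pow(6, Rational(1, 2)))) = Mul(Mul(-6, 23), Add(9, Pow(6, Rational(1, 2)))) = Mul(-138, Add(9, Pow(6, Rational(1, 2)))) = Add(-1242, Mul(-138, Pow(6, Rational(1, 2))))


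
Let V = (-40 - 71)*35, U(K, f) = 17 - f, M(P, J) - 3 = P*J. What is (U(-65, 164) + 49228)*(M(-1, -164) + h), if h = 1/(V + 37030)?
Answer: 271673936496/33145 ≈ 8.1965e+6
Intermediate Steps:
M(P, J) = 3 + J*P (M(P, J) = 3 + P*J = 3 + J*P)
V = -3885 (V = -111*35 = -3885)
h = 1/33145 (h = 1/(-3885 + 37030) = 1/33145 ≈ 3.0170e-5)
(U(-65, 164) + 49228)*(M(-1, -164) + h) = ((17 - 1*164) + 49228)*((3 - 164*(-1)) + 1/33145) = ((17 - 164) + 49228)*((3 + 164) + 1/33145) = (-147 + 49228)*(167 + 1/33145) = 49081*(5535216/33145) = 271673936496/33145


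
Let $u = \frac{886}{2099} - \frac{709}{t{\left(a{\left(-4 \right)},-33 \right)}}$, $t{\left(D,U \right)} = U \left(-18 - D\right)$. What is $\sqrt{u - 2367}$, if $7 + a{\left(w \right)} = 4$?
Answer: $\frac{2 i \sqrt{71009482268230}}{346335} \approx 48.662 i$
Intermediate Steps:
$a{\left(w \right)} = -3$ ($a{\left(w \right)} = -7 + 4 = -3$)
$u = - \frac{1049621}{1039005}$ ($u = \frac{886}{2099} - \frac{709}{\left(-1\right) \left(-33\right) \left(18 - 3\right)} = 886 \cdot \frac{1}{2099} - \frac{709}{\left(-1\right) \left(-33\right) 15} = \frac{886}{2099} - \frac{709}{495} = - \frac{1049621}{1039005} \approx -1.0102$)
$\sqrt{u - 2367} = \sqrt{- \frac{1049621}{1039005} - 2367} = \sqrt{- \frac{2460374456}{1039005}} = \frac{2 i \sqrt{71009482268230}}{346335}$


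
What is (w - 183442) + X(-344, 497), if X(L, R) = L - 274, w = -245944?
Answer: -430004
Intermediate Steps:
X(L, R) = -274 + L
(w - 183442) + X(-344, 497) = (-245944 - 183442) + (-274 - 344) = -429386 - 618 = -430004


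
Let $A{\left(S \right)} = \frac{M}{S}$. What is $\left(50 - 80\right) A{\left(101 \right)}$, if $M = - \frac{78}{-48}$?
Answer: $- \frac{195}{404} \approx -0.48267$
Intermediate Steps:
$M = \frac{13}{8}$ ($M = \left(-78\right) \left(- \frac{1}{48}\right) = \frac{13}{8} \approx 1.625$)
$A{\left(S \right)} = \frac{13}{8 S}$
$\left(50 - 80\right) A{\left(101 \right)} = \left(50 - 80\right) \frac{13}{8 \cdot 101} = \left(50 - 80\right) \frac{13}{8} \cdot \frac{1}{101} = \left(-30\right) \frac{13}{808} = - \frac{195}{404}$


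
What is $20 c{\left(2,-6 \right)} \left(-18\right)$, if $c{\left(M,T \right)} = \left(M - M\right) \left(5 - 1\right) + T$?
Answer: $2160$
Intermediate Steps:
$c{\left(M,T \right)} = T$ ($c{\left(M,T \right)} = 0 \cdot 4 + T = 0 + T = T$)
$20 c{\left(2,-6 \right)} \left(-18\right) = 20 \left(-6\right) \left(-18\right) = \left(-120\right) \left(-18\right) = 2160$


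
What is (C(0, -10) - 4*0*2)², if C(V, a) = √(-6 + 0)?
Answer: -6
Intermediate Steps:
C(V, a) = I*√6 (C(V, a) = √(-6) = I*√6)
(C(0, -10) - 4*0*2)² = (I*√6 - 4*0*2)² = (I*√6 + 0*2)² = (I*√6 + 0)² = (I*√6)² = -6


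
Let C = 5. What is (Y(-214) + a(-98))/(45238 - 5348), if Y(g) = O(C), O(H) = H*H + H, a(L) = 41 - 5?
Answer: 33/19945 ≈ 0.0016546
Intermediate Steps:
a(L) = 36
O(H) = H + H² (O(H) = H² + H = H + H²)
Y(g) = 30 (Y(g) = 5*(1 + 5) = 5*6 = 30)
(Y(-214) + a(-98))/(45238 - 5348) = (30 + 36)/(45238 - 5348) = 66/39890 = 66*(1/39890) = 33/19945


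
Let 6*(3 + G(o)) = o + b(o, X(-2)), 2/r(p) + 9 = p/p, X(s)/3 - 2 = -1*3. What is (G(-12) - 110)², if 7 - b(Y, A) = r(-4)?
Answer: 7458361/576 ≈ 12949.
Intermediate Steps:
X(s) = -3 (X(s) = 6 + 3*(-1*3) = 6 + 3*(-3) = 6 - 9 = -3)
r(p) = -¼ (r(p) = 2/(-9 + p/p) = 2/(-9 + 1) = 2/(-8) = 2*(-⅛) = -¼)
b(Y, A) = 29/4 (b(Y, A) = 7 - 1*(-¼) = 7 + ¼ = 29/4)
G(o) = -43/24 + o/6 (G(o) = -3 + (o + 29/4)/6 = -3 + (29/4 + o)/6 = -3 + (29/24 + o/6) = -43/24 + o/6)
(G(-12) - 110)² = ((-43/24 + (⅙)*(-12)) - 110)² = ((-43/24 - 2) - 110)² = (-91/24 - 110)² = (-2731/24)² = 7458361/576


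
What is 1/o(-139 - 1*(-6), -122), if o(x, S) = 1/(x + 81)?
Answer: -52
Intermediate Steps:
o(x, S) = 1/(81 + x)
1/o(-139 - 1*(-6), -122) = 1/(1/(81 + (-139 - 1*(-6)))) = 1/(1/(81 + (-139 + 6))) = 1/(1/(81 - 133)) = 1/(1/(-52)) = 1/(-1/52) = -52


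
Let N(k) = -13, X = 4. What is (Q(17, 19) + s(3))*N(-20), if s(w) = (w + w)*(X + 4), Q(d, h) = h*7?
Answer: -2353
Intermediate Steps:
Q(d, h) = 7*h
s(w) = 16*w (s(w) = (w + w)*(4 + 4) = (2*w)*8 = 16*w)
(Q(17, 19) + s(3))*N(-20) = (7*19 + 16*3)*(-13) = (133 + 48)*(-13) = 181*(-13) = -2353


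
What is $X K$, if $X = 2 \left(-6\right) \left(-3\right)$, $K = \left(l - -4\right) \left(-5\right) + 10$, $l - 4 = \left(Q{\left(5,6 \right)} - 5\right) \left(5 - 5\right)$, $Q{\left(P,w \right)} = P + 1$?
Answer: $-1080$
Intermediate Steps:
$Q{\left(P,w \right)} = 1 + P$
$l = 4$ ($l = 4 + \left(\left(1 + 5\right) - 5\right) \left(5 - 5\right) = 4 + \left(6 - 5\right) 0 = 4 + 1 \cdot 0 = 4 + 0 = 4$)
$K = -30$ ($K = \left(4 - -4\right) \left(-5\right) + 10 = \left(4 + 4\right) \left(-5\right) + 10 = 8 \left(-5\right) + 10 = -40 + 10 = -30$)
$X = 36$ ($X = \left(-12\right) \left(-3\right) = 36$)
$X K = 36 \left(-30\right) = -1080$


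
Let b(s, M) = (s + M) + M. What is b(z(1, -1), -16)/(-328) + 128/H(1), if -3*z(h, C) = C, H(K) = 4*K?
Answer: 31583/984 ≈ 32.097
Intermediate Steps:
z(h, C) = -C/3
b(s, M) = s + 2*M (b(s, M) = (M + s) + M = s + 2*M)
b(z(1, -1), -16)/(-328) + 128/H(1) = (-1/3*(-1) + 2*(-16))/(-328) + 128/((4*1)) = (1/3 - 32)*(-1/328) + 128/4 = -95/3*(-1/328) + 128*(1/4) = 95/984 + 32 = 31583/984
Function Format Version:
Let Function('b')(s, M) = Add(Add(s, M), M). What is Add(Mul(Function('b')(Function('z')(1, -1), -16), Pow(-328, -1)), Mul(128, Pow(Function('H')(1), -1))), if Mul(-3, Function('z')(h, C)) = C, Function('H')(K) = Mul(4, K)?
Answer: Rational(31583, 984) ≈ 32.097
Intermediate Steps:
Function('z')(h, C) = Mul(Rational(-1, 3), C)
Function('b')(s, M) = Add(s, Mul(2, M)) (Function('b')(s, M) = Add(Add(M, s), M) = Add(s, Mul(2, M)))
Add(Mul(Function('b')(Function('z')(1, -1), -16), Pow(-328, -1)), Mul(128, Pow(Function('H')(1), -1))) = Add(Mul(Add(Mul(Rational(-1, 3), -1), Mul(2, -16)), Pow(-328, -1)), Mul(128, Pow(Mul(4, 1), -1))) = Add(Mul(Add(Rational(1, 3), -32), Rational(-1, 328)), Mul(128, Pow(4, -1))) = Add(Mul(Rational(-95, 3), Rational(-1, 328)), Mul(128, Rational(1, 4))) = Add(Rational(95, 984), 32) = Rational(31583, 984)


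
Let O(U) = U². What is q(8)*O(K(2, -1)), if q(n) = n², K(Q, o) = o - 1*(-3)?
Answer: 256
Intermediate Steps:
K(Q, o) = 3 + o (K(Q, o) = o + 3 = 3 + o)
q(8)*O(K(2, -1)) = 8²*(3 - 1)² = 64*2² = 64*4 = 256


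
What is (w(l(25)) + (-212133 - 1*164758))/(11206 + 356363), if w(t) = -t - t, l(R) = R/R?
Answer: -41877/40841 ≈ -1.0254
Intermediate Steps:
l(R) = 1
w(t) = -2*t
(w(l(25)) + (-212133 - 1*164758))/(11206 + 356363) = (-2*1 + (-212133 - 1*164758))/(11206 + 356363) = (-2 + (-212133 - 164758))/367569 = (-2 - 376891)*(1/367569) = -376893*1/367569 = -41877/40841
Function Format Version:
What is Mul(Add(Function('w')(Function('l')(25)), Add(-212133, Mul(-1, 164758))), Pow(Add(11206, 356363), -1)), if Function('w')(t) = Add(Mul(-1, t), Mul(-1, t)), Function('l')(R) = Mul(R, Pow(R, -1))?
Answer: Rational(-41877, 40841) ≈ -1.0254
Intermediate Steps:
Function('l')(R) = 1
Function('w')(t) = Mul(-2, t)
Mul(Add(Function('w')(Function('l')(25)), Add(-212133, Mul(-1, 164758))), Pow(Add(11206, 356363), -1)) = Mul(Add(Mul(-2, 1), Add(-212133, Mul(-1, 164758))), Pow(Add(11206, 356363), -1)) = Mul(Add(-2, Add(-212133, -164758)), Pow(367569, -1)) = Mul(Add(-2, -376891), Rational(1, 367569)) = Mul(-376893, Rational(1, 367569)) = Rational(-41877, 40841)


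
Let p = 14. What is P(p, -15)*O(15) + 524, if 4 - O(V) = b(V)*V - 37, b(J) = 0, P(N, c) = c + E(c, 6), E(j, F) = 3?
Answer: 32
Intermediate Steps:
P(N, c) = 3 + c (P(N, c) = c + 3 = 3 + c)
O(V) = 41 (O(V) = 4 - (0*V - 37) = 4 - (0 - 37) = 4 - 1*(-37) = 4 + 37 = 41)
P(p, -15)*O(15) + 524 = (3 - 15)*41 + 524 = -12*41 + 524 = -492 + 524 = 32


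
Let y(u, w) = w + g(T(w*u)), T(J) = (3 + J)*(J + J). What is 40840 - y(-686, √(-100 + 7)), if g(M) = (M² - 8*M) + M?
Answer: -7661649789212480 - 720554035405*I*√93 ≈ -7.6616e+15 - 6.9488e+12*I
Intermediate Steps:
T(J) = 2*J*(3 + J) (T(J) = (3 + J)*(2*J) = 2*J*(3 + J))
g(M) = M² - 7*M
y(u, w) = w + 2*u*w*(-7 + 2*u*w*(3 + u*w))*(3 + u*w) (y(u, w) = w + (2*(w*u)*(3 + w*u))*(-7 + 2*(w*u)*(3 + w*u)) = w + (2*(u*w)*(3 + u*w))*(-7 + 2*(u*w)*(3 + u*w)) = w + (2*u*w*(3 + u*w))*(-7 + 2*u*w*(3 + u*w)) = w + 2*u*w*(-7 + 2*u*w*(3 + u*w))*(3 + u*w))
40840 - y(-686, √(-100 + 7)) = 40840 - √(-100 + 7)*(1 + 2*(-686)*(-7 + 2*(-686)*√(-100 + 7)*(3 - 686*√(-100 + 7)))*(3 - 686*√(-100 + 7))) = 40840 - √(-93)*(1 + 2*(-686)*(-7 + 2*(-686)*√(-93)*(3 - 686*I*√93))*(3 - 686*I*√93)) = 40840 - I*√93*(1 + 2*(-686)*(-7 + 2*(-686)*(I*√93)*(3 - 686*I*√93))*(3 - 686*I*√93)) = 40840 - I*√93*(1 + 2*(-686)*(-7 - 1372*I*√93*(3 - 686*I*√93))*(3 - 686*I*√93)) = 40840 - I*√93*(1 - 1372*(-7 - 1372*I*√93*(3 - 686*I*√93))*(3 - 686*I*√93))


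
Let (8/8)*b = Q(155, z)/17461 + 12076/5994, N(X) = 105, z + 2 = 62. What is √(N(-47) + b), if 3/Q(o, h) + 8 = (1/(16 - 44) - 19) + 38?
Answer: √340994103254682522731/1785055491 ≈ 10.345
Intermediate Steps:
z = 60 (z = -2 + 62 = 60)
Q(o, h) = 84/307 (Q(o, h) = 3/(-8 + ((1/(16 - 44) - 19) + 38)) = 3/(-8 + ((1/(-28) - 19) + 38)) = 3/(-8 + ((-1/28 - 19) + 38)) = 3/(-8 + (-533/28 + 38)) = 3/(-8 + 531/28) = 3/(307/28) = 3*(28/307) = 84/307)
b = 32367113774/16065499419 (b = (84/307)/17461 + 12076/5994 = (84/307)*(1/17461) + 12076*(1/5994) = 84/5360527 + 6038/2997 = 32367113774/16065499419 ≈ 2.0147)
√(N(-47) + b) = √(105 + 32367113774/16065499419) = √(1719244552769/16065499419) = √340994103254682522731/1785055491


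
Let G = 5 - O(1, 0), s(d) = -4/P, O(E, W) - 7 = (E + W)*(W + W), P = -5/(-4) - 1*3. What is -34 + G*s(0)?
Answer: -270/7 ≈ -38.571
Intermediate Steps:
P = -7/4 (P = -5*(-¼) - 3 = 5/4 - 3 = -7/4 ≈ -1.7500)
O(E, W) = 7 + 2*W*(E + W) (O(E, W) = 7 + (E + W)*(W + W) = 7 + (E + W)*(2*W) = 7 + 2*W*(E + W))
s(d) = 16/7 (s(d) = -4/(-7/4) = -4*(-4/7) = 16/7)
G = -2 (G = 5 - (7 + 2*0² + 2*1*0) = 5 - (7 + 2*0 + 0) = 5 - (7 + 0 + 0) = 5 - 1*7 = 5 - 7 = -2)
-34 + G*s(0) = -34 - 2*16/7 = -34 - 32/7 = -270/7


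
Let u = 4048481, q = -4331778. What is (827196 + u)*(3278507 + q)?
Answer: -5135409189467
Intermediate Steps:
(827196 + u)*(3278507 + q) = (827196 + 4048481)*(3278507 - 4331778) = 4875677*(-1053271) = -5135409189467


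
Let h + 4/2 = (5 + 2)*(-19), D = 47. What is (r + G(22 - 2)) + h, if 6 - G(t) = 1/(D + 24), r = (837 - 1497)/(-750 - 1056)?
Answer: -2749350/21371 ≈ -128.65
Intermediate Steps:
r = 110/301 (r = -660/(-1806) = -660*(-1/1806) = 110/301 ≈ 0.36545)
G(t) = 425/71 (G(t) = 6 - 1/(47 + 24) = 6 - 1/71 = 425/71)
h = -135 (h = -2 + (5 + 2)*(-19) = -2 + 7*(-19) = -2 - 133 = -135)
(r + G(22 - 2)) + h = (110/301 + 425/71) - 135 = 135735/21371 - 135 = -2749350/21371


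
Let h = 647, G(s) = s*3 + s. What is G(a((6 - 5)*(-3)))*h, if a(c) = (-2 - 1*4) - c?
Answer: -7764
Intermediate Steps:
a(c) = -6 - c (a(c) = (-2 - 4) - c = -6 - c)
G(s) = 4*s (G(s) = 3*s + s = 4*s)
G(a((6 - 5)*(-3)))*h = (4*(-6 - (6 - 5)*(-3)))*647 = (4*(-6 - (-3)))*647 = (4*(-6 - 1*(-3)))*647 = (4*(-6 + 3))*647 = (4*(-3))*647 = -12*647 = -7764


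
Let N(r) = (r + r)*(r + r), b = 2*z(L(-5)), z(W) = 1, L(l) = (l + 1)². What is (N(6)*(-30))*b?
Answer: -8640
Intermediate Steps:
L(l) = (1 + l)²
b = 2 (b = 2*1 = 2)
N(r) = 4*r² (N(r) = (2*r)*(2*r) = 4*r²)
(N(6)*(-30))*b = ((4*6²)*(-30))*2 = ((4*36)*(-30))*2 = (144*(-30))*2 = -4320*2 = -8640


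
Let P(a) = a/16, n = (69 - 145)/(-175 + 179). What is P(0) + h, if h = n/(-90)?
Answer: 19/90 ≈ 0.21111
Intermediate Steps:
n = -19 (n = -76/4 = -76*¼ = -19)
h = 19/90 (h = -19/(-90) = -19*(-1/90) = 19/90 ≈ 0.21111)
P(a) = a/16 (P(a) = a*(1/16) = a/16)
P(0) + h = (1/16)*0 + 19/90 = 0 + 19/90 = 19/90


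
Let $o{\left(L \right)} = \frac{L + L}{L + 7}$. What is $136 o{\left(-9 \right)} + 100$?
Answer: $1324$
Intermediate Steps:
$o{\left(L \right)} = \frac{2 L}{7 + L}$
$136 o{\left(-9 \right)} + 100 = 136 \cdot 2 \left(-9\right) \frac{1}{7 - 9} + 100 = 136 \cdot 2 \left(-9\right) \frac{1}{-2} + 100 = 136 \cdot 2 \left(-9\right) \left(- \frac{1}{2}\right) + 100 = 136 \cdot 9 + 100 = 1224 + 100 = 1324$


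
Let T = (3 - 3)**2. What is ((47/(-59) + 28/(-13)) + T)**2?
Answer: 5121169/588289 ≈ 8.7052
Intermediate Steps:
T = 0 (T = 0**2 = 0)
((47/(-59) + 28/(-13)) + T)**2 = ((47/(-59) + 28/(-13)) + 0)**2 = ((47*(-1/59) + 28*(-1/13)) + 0)**2 = ((-47/59 - 28/13) + 0)**2 = (-2263/767 + 0)**2 = (-2263/767)**2 = 5121169/588289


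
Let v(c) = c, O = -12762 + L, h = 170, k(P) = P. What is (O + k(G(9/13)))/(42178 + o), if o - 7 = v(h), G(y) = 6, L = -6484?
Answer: -3848/8471 ≈ -0.45426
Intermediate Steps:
O = -19246 (O = -12762 - 6484 = -19246)
o = 177 (o = 7 + 170 = 177)
(O + k(G(9/13)))/(42178 + o) = (-19246 + 6)/(42178 + 177) = -19240/42355 = -19240*1/42355 = -3848/8471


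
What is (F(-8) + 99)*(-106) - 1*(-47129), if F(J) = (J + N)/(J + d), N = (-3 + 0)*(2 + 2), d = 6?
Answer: 35575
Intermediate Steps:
N = -12 (N = -3*4 = -12)
F(J) = (-12 + J)/(6 + J) (F(J) = (J - 12)/(J + 6) = (-12 + J)/(6 + J))
(F(-8) + 99)*(-106) - 1*(-47129) = ((-12 - 8)/(6 - 8) + 99)*(-106) - 1*(-47129) = (-20/(-2) + 99)*(-106) + 47129 = (-1/2*(-20) + 99)*(-106) + 47129 = (10 + 99)*(-106) + 47129 = 109*(-106) + 47129 = -11554 + 47129 = 35575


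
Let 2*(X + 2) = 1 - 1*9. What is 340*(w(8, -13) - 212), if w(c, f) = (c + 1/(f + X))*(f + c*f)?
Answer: -7376300/19 ≈ -3.8823e+5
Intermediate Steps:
X = -6 (X = -2 + (1 - 1*9)/2 = -2 + (1 - 9)/2 = -2 + (½)*(-8) = -2 - 4 = -6)
w(c, f) = (c + 1/(-6 + f))*(f + c*f) (w(c, f) = (c + 1/(f - 6))*(f + c*f) = (c + 1/(-6 + f))*(f + c*f))
340*(w(8, -13) - 212) = 340*(-13*(1 - 6*8² - 5*8 + 8*(-13) - 13*8²)/(-6 - 13) - 212) = 340*(-13*(1 - 6*64 - 40 - 104 - 13*64)/(-19) - 212) = 340*(-13*(-1/19)*(1 - 384 - 40 - 104 - 832) - 212) = 340*(-13*(-1/19)*(-1359) - 212) = 340*(-17667/19 - 212) = 340*(-21695/19) = -7376300/19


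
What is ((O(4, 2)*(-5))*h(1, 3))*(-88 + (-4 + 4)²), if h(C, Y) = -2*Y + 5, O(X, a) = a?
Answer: -880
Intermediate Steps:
h(C, Y) = 5 - 2*Y
((O(4, 2)*(-5))*h(1, 3))*(-88 + (-4 + 4)²) = ((2*(-5))*(5 - 2*3))*(-88 + (-4 + 4)²) = (-10*(5 - 6))*(-88 + 0²) = (-10*(-1))*(-88 + 0) = 10*(-88) = -880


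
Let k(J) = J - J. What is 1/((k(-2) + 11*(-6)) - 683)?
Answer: -1/749 ≈ -0.0013351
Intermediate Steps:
k(J) = 0
1/((k(-2) + 11*(-6)) - 683) = 1/((0 + 11*(-6)) - 683) = 1/((0 - 66) - 683) = 1/(-66 - 683) = 1/(-749) = -1/749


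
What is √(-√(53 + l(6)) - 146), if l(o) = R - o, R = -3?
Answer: √(-146 - 2*√11) ≈ 12.354*I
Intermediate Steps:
l(o) = -3 - o
√(-√(53 + l(6)) - 146) = √(-√(53 + (-3 - 1*6)) - 146) = √(-√(53 + (-3 - 6)) - 146) = √(-√(53 - 9) - 146) = √(-√44 - 146) = √(-2*√11 - 146) = √(-146 - 2*√11)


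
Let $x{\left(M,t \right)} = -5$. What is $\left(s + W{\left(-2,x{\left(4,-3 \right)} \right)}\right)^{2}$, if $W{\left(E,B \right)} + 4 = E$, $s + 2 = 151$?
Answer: $20449$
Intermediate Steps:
$s = 149$ ($s = -2 + 151 = 149$)
$W{\left(E,B \right)} = -4 + E$
$\left(s + W{\left(-2,x{\left(4,-3 \right)} \right)}\right)^{2} = \left(149 - 6\right)^{2} = 143^{2} = 20449$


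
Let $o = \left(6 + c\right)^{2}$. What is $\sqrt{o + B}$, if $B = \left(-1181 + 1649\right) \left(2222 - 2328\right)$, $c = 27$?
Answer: $9 i \sqrt{599} \approx 220.27 i$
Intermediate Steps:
$B = -49608$ ($B = 468 \left(-106\right) = -49608$)
$o = 1089$ ($o = \left(6 + 27\right)^{2} = 33^{2} = 1089$)
$\sqrt{o + B} = \sqrt{1089 - 49608} = \sqrt{-48519} = 9 i \sqrt{599}$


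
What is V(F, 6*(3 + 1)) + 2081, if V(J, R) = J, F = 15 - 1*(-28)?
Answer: 2124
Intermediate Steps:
F = 43 (F = 15 + 28 = 43)
V(F, 6*(3 + 1)) + 2081 = 43 + 2081 = 2124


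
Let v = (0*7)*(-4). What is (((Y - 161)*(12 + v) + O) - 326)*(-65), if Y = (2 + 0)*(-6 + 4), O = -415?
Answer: 176865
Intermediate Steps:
v = 0 (v = 0*(-4) = 0)
Y = -4 (Y = 2*(-2) = -4)
(((Y - 161)*(12 + v) + O) - 326)*(-65) = (((-4 - 161)*(12 + 0) - 415) - 326)*(-65) = ((-165*12 - 415) - 326)*(-65) = ((-1980 - 415) - 326)*(-65) = (-2395 - 326)*(-65) = -2721*(-65) = 176865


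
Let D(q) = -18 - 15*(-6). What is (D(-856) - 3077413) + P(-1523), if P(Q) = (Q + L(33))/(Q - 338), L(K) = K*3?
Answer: -5726930177/1861 ≈ -3.0773e+6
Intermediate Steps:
L(K) = 3*K
D(q) = 72 (D(q) = -18 + 90 = 72)
P(Q) = (99 + Q)/(-338 + Q) (P(Q) = (Q + 3*33)/(Q - 338) = (Q + 99)/(-338 + Q) = (99 + Q)/(-338 + Q))
(D(-856) - 3077413) + P(-1523) = (72 - 3077413) + (99 - 1523)/(-338 - 1523) = -3077341 - 1424/(-1861) = -3077341 - 1/1861*(-1424) = -3077341 + 1424/1861 = -5726930177/1861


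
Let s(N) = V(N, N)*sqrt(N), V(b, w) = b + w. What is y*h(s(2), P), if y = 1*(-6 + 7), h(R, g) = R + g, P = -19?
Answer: -19 + 4*sqrt(2) ≈ -13.343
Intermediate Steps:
s(N) = 2*N**(3/2) (s(N) = (N + N)*sqrt(N) = (2*N)*sqrt(N) = 2*N**(3/2))
y = 1 (y = 1*1 = 1)
y*h(s(2), P) = 1*(2*2**(3/2) - 19) = 1*(2*(2*sqrt(2)) - 19) = 1*(4*sqrt(2) - 19) = 1*(-19 + 4*sqrt(2)) = -19 + 4*sqrt(2)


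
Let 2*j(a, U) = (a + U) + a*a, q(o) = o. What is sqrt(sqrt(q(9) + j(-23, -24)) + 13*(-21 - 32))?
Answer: sqrt(-689 + 5*sqrt(10)) ≈ 25.946*I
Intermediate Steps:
j(a, U) = U/2 + a/2 + a**2/2 (j(a, U) = ((a + U) + a*a)/2 = ((U + a) + a**2)/2 = (U + a + a**2)/2 = U/2 + a/2 + a**2/2)
sqrt(sqrt(q(9) + j(-23, -24)) + 13*(-21 - 32)) = sqrt(sqrt(9 + ((1/2)*(-24) + (1/2)*(-23) + (1/2)*(-23)**2)) + 13*(-21 - 32)) = sqrt(sqrt(9 + (-12 - 23/2 + (1/2)*529)) + 13*(-53)) = sqrt(sqrt(9 + (-12 - 23/2 + 529/2)) - 689) = sqrt(sqrt(9 + 241) - 689) = sqrt(sqrt(250) - 689) = sqrt(5*sqrt(10) - 689) = sqrt(-689 + 5*sqrt(10))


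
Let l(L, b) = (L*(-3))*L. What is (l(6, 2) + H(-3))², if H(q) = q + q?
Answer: 12996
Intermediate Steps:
H(q) = 2*q
l(L, b) = -3*L² (l(L, b) = (-3*L)*L = -3*L²)
(l(6, 2) + H(-3))² = (-3*6² + 2*(-3))² = (-3*36 - 6)² = (-108 - 6)² = (-114)² = 12996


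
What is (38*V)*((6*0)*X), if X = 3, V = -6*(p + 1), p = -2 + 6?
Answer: 0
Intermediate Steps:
p = 4
V = -30 (V = -6*(4 + 1) = -6*5 = -30)
(38*V)*((6*0)*X) = (38*(-30))*((6*0)*3) = -0*3 = -1140*0 = 0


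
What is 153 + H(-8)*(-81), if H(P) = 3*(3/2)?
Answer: -423/2 ≈ -211.50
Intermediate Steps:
H(P) = 9/2 (H(P) = 3*(3*(1/2)) = 3*(3/2) = 9/2)
153 + H(-8)*(-81) = 153 + (9/2)*(-81) = 153 - 729/2 = -423/2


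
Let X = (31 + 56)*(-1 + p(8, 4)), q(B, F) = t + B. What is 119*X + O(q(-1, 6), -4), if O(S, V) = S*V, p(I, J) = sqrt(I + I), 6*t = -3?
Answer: 31065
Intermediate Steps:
t = -1/2 (t = (1/6)*(-3) = -1/2 ≈ -0.50000)
q(B, F) = -1/2 + B
p(I, J) = sqrt(2)*sqrt(I) (p(I, J) = sqrt(2*I) = sqrt(2)*sqrt(I))
X = 261 (X = (31 + 56)*(-1 + sqrt(2)*sqrt(8)) = 87*(-1 + sqrt(2)*(2*sqrt(2))) = 87*(-1 + 4) = 87*3 = 261)
119*X + O(q(-1, 6), -4) = 119*261 + (-1/2 - 1)*(-4) = 31059 - 3/2*(-4) = 31059 + 6 = 31065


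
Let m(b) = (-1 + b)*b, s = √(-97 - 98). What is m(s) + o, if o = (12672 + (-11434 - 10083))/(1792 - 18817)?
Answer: -662206/3405 - I*√195 ≈ -194.48 - 13.964*I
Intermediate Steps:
s = I*√195 (s = √(-195) = I*√195 ≈ 13.964*I)
m(b) = b*(-1 + b)
o = 1769/3405 (o = (12672 - 21517)/(-17025) = -8845*(-1/17025) = 1769/3405 ≈ 0.51953)
m(s) + o = (I*√195)*(-1 + I*√195) + 1769/3405 = I*√195*(-1 + I*√195) + 1769/3405 = 1769/3405 + I*√195*(-1 + I*√195)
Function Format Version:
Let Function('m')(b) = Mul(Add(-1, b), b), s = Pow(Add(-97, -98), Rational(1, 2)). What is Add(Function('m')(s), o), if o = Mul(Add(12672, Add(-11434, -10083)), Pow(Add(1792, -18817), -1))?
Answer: Add(Rational(-662206, 3405), Mul(-1, I, Pow(195, Rational(1, 2)))) ≈ Add(-194.48, Mul(-13.964, I))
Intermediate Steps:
s = Mul(I, Pow(195, Rational(1, 2))) (s = Pow(-195, Rational(1, 2)) = Mul(I, Pow(195, Rational(1, 2))) ≈ Mul(13.964, I))
Function('m')(b) = Mul(b, Add(-1, b))
o = Rational(1769, 3405) (o = Mul(Add(12672, -21517), Pow(-17025, -1)) = Mul(-8845, Rational(-1, 17025)) = Rational(1769, 3405) ≈ 0.51953)
Add(Function('m')(s), o) = Add(Mul(Mul(I, Pow(195, Rational(1, 2))), Add(-1, Mul(I, Pow(195, Rational(1, 2))))), Rational(1769, 3405)) = Add(Mul(I, Pow(195, Rational(1, 2)), Add(-1, Mul(I, Pow(195, Rational(1, 2))))), Rational(1769, 3405)) = Add(Rational(1769, 3405), Mul(I, Pow(195, Rational(1, 2)), Add(-1, Mul(I, Pow(195, Rational(1, 2))))))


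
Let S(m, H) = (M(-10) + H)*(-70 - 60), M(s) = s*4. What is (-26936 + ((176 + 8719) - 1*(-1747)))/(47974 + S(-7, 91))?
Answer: -8147/20672 ≈ -0.39411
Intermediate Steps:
M(s) = 4*s
S(m, H) = 5200 - 130*H (S(m, H) = (4*(-10) + H)*(-70 - 60) = (-40 + H)*(-130) = 5200 - 130*H)
(-26936 + ((176 + 8719) - 1*(-1747)))/(47974 + S(-7, 91)) = (-26936 + ((176 + 8719) - 1*(-1747)))/(47974 + (5200 - 130*91)) = (-26936 + (8895 + 1747))/(47974 + (5200 - 11830)) = (-26936 + 10642)/(47974 - 6630) = -16294/41344 = -16294*1/41344 = -8147/20672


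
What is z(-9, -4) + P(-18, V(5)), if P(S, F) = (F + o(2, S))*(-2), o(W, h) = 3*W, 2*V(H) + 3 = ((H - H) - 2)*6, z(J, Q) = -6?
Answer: -3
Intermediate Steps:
V(H) = -15/2 (V(H) = -3/2 + (((H - H) - 2)*6)/2 = -3/2 + ((0 - 2)*6)/2 = -3/2 + (-2*6)/2 = -3/2 + (½)*(-12) = -3/2 - 6 = -15/2)
P(S, F) = -12 - 2*F (P(S, F) = (F + 3*2)*(-2) = (F + 6)*(-2) = (6 + F)*(-2) = -12 - 2*F)
z(-9, -4) + P(-18, V(5)) = -6 + (-12 - 2*(-15/2)) = -6 + (-12 + 15) = -6 + 3 = -3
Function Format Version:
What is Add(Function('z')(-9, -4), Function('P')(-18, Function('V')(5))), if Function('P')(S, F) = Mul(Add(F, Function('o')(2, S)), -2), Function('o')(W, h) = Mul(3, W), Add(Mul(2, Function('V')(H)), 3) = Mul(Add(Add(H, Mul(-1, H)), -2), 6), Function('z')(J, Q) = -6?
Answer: -3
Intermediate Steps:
Function('V')(H) = Rational(-15, 2) (Function('V')(H) = Add(Rational(-3, 2), Mul(Rational(1, 2), Mul(Add(Add(H, Mul(-1, H)), -2), 6))) = Add(Rational(-3, 2), Mul(Rational(1, 2), Mul(Add(0, -2), 6))) = Add(Rational(-3, 2), Mul(Rational(1, 2), Mul(-2, 6))) = Add(Rational(-3, 2), Mul(Rational(1, 2), -12)) = Add(Rational(-3, 2), -6) = Rational(-15, 2))
Function('P')(S, F) = Add(-12, Mul(-2, F)) (Function('P')(S, F) = Mul(Add(F, Mul(3, 2)), -2) = Mul(Add(F, 6), -2) = Mul(Add(6, F), -2) = Add(-12, Mul(-2, F)))
Add(Function('z')(-9, -4), Function('P')(-18, Function('V')(5))) = Add(-6, Add(-12, Mul(-2, Rational(-15, 2)))) = Add(-6, Add(-12, 15)) = Add(-6, 3) = -3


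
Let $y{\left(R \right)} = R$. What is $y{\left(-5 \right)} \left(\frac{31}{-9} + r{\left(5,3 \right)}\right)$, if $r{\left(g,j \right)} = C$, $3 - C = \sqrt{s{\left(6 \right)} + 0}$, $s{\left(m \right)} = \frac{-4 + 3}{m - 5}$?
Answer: $\frac{20}{9} + 5 i \approx 2.2222 + 5.0 i$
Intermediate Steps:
$s{\left(m \right)} = - \frac{1}{-5 + m}$
$C = 3 - i$ ($C = 3 - \sqrt{- \frac{1}{-5 + 6} + 0} = 3 - \sqrt{- 1^{-1} + 0} = 3 - \sqrt{\left(-1\right) 1 + 0} = 3 - \sqrt{-1 + 0} = 3 - \sqrt{-1} = 3 - i \approx 3.0 - 1.0 i$)
$r{\left(g,j \right)} = 3 - i$
$y{\left(-5 \right)} \left(\frac{31}{-9} + r{\left(5,3 \right)}\right) = - 5 \left(\frac{31}{-9} + \left(3 - i\right)\right) = - 5 \left(31 \left(- \frac{1}{9}\right) + \left(3 - i\right)\right) = - 5 \left(- \frac{31}{9} + \left(3 - i\right)\right) = - 5 \left(- \frac{4}{9} - i\right) = \frac{20}{9} + 5 i$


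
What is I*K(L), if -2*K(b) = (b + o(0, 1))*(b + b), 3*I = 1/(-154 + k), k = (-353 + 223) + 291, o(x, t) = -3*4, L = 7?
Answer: 5/3 ≈ 1.6667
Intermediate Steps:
o(x, t) = -12
k = 161 (k = -130 + 291 = 161)
I = 1/21 (I = 1/(3*(-154 + 161)) = (⅓)/7 = (⅓)*(⅐) = 1/21 ≈ 0.047619)
K(b) = -b*(-12 + b) (K(b) = -(b - 12)*(b + b)/2 = -(-12 + b)*2*b/2 = -b*(-12 + b))
I*K(L) = (7*(12 - 1*7))/21 = (7*(12 - 7))/21 = (7*5)/21 = (1/21)*35 = 5/3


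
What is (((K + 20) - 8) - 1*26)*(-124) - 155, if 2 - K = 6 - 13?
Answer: 465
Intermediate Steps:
K = 9 (K = 2 - (6 - 13) = 2 - 1*(-7) = 2 + 7 = 9)
(((K + 20) - 8) - 1*26)*(-124) - 155 = (((9 + 20) - 8) - 1*26)*(-124) - 155 = ((29 - 8) - 26)*(-124) - 155 = (21 - 26)*(-124) - 155 = -5*(-124) - 155 = 620 - 155 = 465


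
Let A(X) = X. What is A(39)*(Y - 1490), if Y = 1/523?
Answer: -30391491/523 ≈ -58110.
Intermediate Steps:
Y = 1/523 ≈ 0.0019120
A(39)*(Y - 1490) = 39*(1/523 - 1490) = 39*(-779269/523) = -30391491/523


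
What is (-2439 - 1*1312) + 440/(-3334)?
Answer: -6253137/1667 ≈ -3751.1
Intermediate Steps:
(-2439 - 1*1312) + 440/(-3334) = (-2439 - 1312) + 440*(-1/3334) = -3751 - 220/1667 = -6253137/1667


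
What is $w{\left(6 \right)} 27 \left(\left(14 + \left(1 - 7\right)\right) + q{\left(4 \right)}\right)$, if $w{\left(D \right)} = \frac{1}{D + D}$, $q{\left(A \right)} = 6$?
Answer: $\frac{63}{2} \approx 31.5$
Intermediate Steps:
$w{\left(D \right)} = \frac{1}{2 D}$
$w{\left(6 \right)} 27 \left(\left(14 + \left(1 - 7\right)\right) + q{\left(4 \right)}\right) = \frac{1}{2 \cdot 6} \cdot 27 \left(\left(14 + \left(1 - 7\right)\right) + 6\right) = \frac{1}{2} \cdot \frac{1}{6} \cdot 27 \left(\left(14 - 6\right) + 6\right) = \frac{1}{12} \cdot 27 \left(8 + 6\right) = \frac{9}{4} \cdot 14 = \frac{63}{2}$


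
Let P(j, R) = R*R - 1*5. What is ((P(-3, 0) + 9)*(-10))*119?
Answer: -4760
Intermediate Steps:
P(j, R) = -5 + R**2 (P(j, R) = R**2 - 5 = -5 + R**2)
((P(-3, 0) + 9)*(-10))*119 = (((-5 + 0**2) + 9)*(-10))*119 = (((-5 + 0) + 9)*(-10))*119 = ((-5 + 9)*(-10))*119 = (4*(-10))*119 = -40*119 = -4760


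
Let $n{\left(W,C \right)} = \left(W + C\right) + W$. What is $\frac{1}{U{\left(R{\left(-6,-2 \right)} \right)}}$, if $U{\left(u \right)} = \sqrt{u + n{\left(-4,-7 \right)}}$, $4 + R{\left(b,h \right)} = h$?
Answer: $- \frac{i \sqrt{21}}{21} \approx - 0.21822 i$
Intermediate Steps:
$R{\left(b,h \right)} = -4 + h$
$n{\left(W,C \right)} = C + 2 W$ ($n{\left(W,C \right)} = \left(C + W\right) + W = C + 2 W$)
$U{\left(u \right)} = \sqrt{-15 + u}$ ($U{\left(u \right)} = \sqrt{u + \left(-7 + 2 \left(-4\right)\right)} = \sqrt{u - 15} = \sqrt{-15 + u}$)
$\frac{1}{U{\left(R{\left(-6,-2 \right)} \right)}} = \frac{1}{\sqrt{-15 - 6}} = \frac{1}{\sqrt{-21}} = \frac{1}{i \sqrt{21}} = - \frac{i \sqrt{21}}{21}$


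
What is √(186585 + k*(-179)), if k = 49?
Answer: √177814 ≈ 421.68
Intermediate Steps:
√(186585 + k*(-179)) = √(186585 + 49*(-179)) = √(186585 - 8771) = √177814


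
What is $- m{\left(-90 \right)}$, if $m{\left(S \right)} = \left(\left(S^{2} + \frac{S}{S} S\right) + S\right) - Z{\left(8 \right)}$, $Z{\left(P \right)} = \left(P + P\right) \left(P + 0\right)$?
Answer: $-7792$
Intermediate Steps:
$Z{\left(P \right)} = 2 P^{2}$ ($Z{\left(P \right)} = 2 P P = 2 P^{2}$)
$m{\left(S \right)} = -128 + S^{2} + 2 S$ ($m{\left(S \right)} = \left(\left(S^{2} + \frac{S}{S} S\right) + S\right) - 2 \cdot 8^{2} = \left(\left(S^{2} + 1 S\right) + S\right) - 2 \cdot 64 = \left(\left(S^{2} + S\right) + S\right) - 128 = \left(\left(S + S^{2}\right) + S\right) - 128 = \left(S^{2} + 2 S\right) - 128 = -128 + S^{2} + 2 S$)
$- m{\left(-90 \right)} = - (-128 + \left(-90\right)^{2} + 2 \left(-90\right)) = - (-128 + 8100 - 180) = \left(-1\right) 7792 = -7792$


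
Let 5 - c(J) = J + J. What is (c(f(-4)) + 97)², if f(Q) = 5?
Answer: 8464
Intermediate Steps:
c(J) = 5 - 2*J (c(J) = 5 - (J + J) = 5 - 2*J)
(c(f(-4)) + 97)² = ((5 - 2*5) + 97)² = ((5 - 10) + 97)² = (-5 + 97)² = 92² = 8464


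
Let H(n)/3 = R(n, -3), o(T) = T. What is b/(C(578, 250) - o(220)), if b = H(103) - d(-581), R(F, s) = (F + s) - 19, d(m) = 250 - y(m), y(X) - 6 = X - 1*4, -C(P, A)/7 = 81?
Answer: 586/787 ≈ 0.74460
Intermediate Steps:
C(P, A) = -567 (C(P, A) = -7*81 = -567)
y(X) = 2 + X (y(X) = 6 + (X - 1*4) = 6 + (X - 4) = 6 + (-4 + X) = 2 + X)
d(m) = 248 - m (d(m) = 250 - (2 + m) = 250 + (-2 - m) = 248 - m)
R(F, s) = -19 + F + s
H(n) = -66 + 3*n (H(n) = 3*(-19 + n - 3) = 3*(-22 + n) = -66 + 3*n)
b = -586 (b = (-66 + 3*103) - (248 - 1*(-581)) = (-66 + 309) - (248 + 581) = 243 - 1*829 = 243 - 829 = -586)
b/(C(578, 250) - o(220)) = -586/(-567 - 1*220) = -586/(-567 - 220) = -586/(-787) = -586*(-1/787) = 586/787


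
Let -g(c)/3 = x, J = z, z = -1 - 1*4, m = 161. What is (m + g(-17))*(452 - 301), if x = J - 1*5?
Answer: 28841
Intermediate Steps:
z = -5 (z = -1 - 4 = -5)
J = -5
x = -10 (x = -5 - 1*5 = -5 - 5 = -10)
g(c) = 30 (g(c) = -3*(-10) = 30)
(m + g(-17))*(452 - 301) = (161 + 30)*(452 - 301) = 191*151 = 28841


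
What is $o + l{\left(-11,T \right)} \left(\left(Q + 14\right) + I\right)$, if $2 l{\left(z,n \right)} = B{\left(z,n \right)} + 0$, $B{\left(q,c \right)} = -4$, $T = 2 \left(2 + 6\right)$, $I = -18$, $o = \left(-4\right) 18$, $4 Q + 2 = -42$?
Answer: $-42$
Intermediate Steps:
$Q = -11$ ($Q = - \frac{1}{2} + \frac{1}{4} \left(-42\right) = - \frac{1}{2} - \frac{21}{2} = -11$)
$o = -72$
$T = 16$ ($T = 2 \cdot 8 = 16$)
$l{\left(z,n \right)} = -2$ ($l{\left(z,n \right)} = \frac{-4 + 0}{2} = \frac{1}{2} \left(-4\right) = -2$)
$o + l{\left(-11,T \right)} \left(\left(Q + 14\right) + I\right) = -72 - 2 \left(\left(-11 + 14\right) - 18\right) = -72 - 2 \left(3 - 18\right) = -72 - -30 = -72 + 30 = -42$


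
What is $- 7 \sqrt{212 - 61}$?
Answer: $- 7 \sqrt{151} \approx -86.017$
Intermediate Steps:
$- 7 \sqrt{212 - 61} = - 7 \sqrt{151}$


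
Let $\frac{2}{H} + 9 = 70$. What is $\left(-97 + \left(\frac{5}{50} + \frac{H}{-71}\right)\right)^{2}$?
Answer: $\frac{17612786104081}{1875756100} \approx 9389.7$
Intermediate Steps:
$H = \frac{2}{61}$ ($H = \frac{2}{-9 + 70} = \frac{2}{61} \approx 0.032787$)
$\left(-97 + \left(\frac{5}{50} + \frac{H}{-71}\right)\right)^{2} = \left(-97 + \left(\frac{5}{50} + \frac{2}{61 \left(-71\right)}\right)\right)^{2} = \left(-97 + \left(5 \cdot \frac{1}{50} + \frac{2}{61} \left(- \frac{1}{71}\right)\right)\right)^{2} = \left(-97 + \left(\frac{1}{10} - \frac{2}{4331}\right)\right)^{2} = \left(-97 + \frac{4311}{43310}\right)^{2} = \left(- \frac{4196759}{43310}\right)^{2} = \frac{17612786104081}{1875756100}$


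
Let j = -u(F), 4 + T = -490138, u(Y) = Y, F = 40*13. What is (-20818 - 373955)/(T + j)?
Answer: 131591/163554 ≈ 0.80457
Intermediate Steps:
F = 520
T = -490142 (T = -4 - 490138 = -490142)
j = -520 (j = -1*520 = -520)
(-20818 - 373955)/(T + j) = (-20818 - 373955)/(-490142 - 520) = -394773/(-490662) = -394773*(-1/490662) = 131591/163554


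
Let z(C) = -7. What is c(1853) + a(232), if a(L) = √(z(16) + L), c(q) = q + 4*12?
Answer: 1916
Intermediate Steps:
c(q) = 48 + q (c(q) = q + 48 = 48 + q)
a(L) = √(-7 + L)
c(1853) + a(232) = (48 + 1853) + √(-7 + 232) = 1901 + √225 = 1901 + 15 = 1916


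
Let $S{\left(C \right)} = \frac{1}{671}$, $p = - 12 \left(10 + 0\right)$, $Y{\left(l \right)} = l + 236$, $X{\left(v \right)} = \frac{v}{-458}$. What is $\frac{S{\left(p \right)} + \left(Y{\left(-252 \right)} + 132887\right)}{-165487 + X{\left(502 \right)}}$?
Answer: $- \frac{3402804203}{4238122559} \approx -0.8029$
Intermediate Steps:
$X{\left(v \right)} = - \frac{v}{458}$ ($X{\left(v \right)} = v \left(- \frac{1}{458}\right) = - \frac{v}{458}$)
$Y{\left(l \right)} = 236 + l$
$p = -120$ ($p = \left(-12\right) 10 = -120$)
$S{\left(C \right)} = \frac{1}{671}$
$\frac{S{\left(p \right)} + \left(Y{\left(-252 \right)} + 132887\right)}{-165487 + X{\left(502 \right)}} = \frac{\frac{1}{671} + \left(\left(236 - 252\right) + 132887\right)}{-165487 - \frac{251}{229}} = \frac{\frac{1}{671} + \left(-16 + 132887\right)}{-165487 - \frac{251}{229}} = \frac{\frac{1}{671} + 132871}{- \frac{37896774}{229}} = \frac{89156442}{671} \left(- \frac{229}{37896774}\right) = - \frac{3402804203}{4238122559}$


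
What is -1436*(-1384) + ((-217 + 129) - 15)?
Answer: 1987321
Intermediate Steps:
-1436*(-1384) + ((-217 + 129) - 15) = 1987424 + (-88 - 15) = 1987424 - 103 = 1987321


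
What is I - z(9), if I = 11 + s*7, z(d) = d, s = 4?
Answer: 30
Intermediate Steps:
I = 39 (I = 11 + 4*7 = 11 + 28 = 39)
I - z(9) = 39 - 1*9 = 39 - 9 = 30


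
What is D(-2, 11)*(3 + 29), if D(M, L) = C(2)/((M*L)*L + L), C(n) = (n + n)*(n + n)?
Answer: -512/231 ≈ -2.2164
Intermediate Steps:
C(n) = 4*n² (C(n) = (2*n)*(2*n) = 4*n²)
D(M, L) = 16/(L + M*L²) (D(M, L) = (4*2²)/((M*L)*L + L) = (4*4)/((L*M)*L + L) = 16/(M*L² + L) = 16/(L + M*L²))
D(-2, 11)*(3 + 29) = (16/(11*(1 + 11*(-2))))*(3 + 29) = (16*(1/11)/(1 - 22))*32 = (16*(1/11)/(-21))*32 = (16*(1/11)*(-1/21))*32 = -16/231*32 = -512/231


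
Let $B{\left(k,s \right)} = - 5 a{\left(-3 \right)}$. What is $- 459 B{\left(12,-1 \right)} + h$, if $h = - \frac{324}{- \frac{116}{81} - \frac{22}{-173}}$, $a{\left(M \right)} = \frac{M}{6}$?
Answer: $- \frac{16442973}{18286} \approx -899.21$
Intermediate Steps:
$a{\left(M \right)} = \frac{M}{6}$ ($a{\left(M \right)} = M \frac{1}{6} = \frac{M}{6}$)
$B{\left(k,s \right)} = \frac{5}{2}$ ($B{\left(k,s \right)} = - 5 \cdot \frac{1}{6} \left(-3\right) = \left(-5\right) \left(- \frac{1}{2}\right) = \frac{5}{2}$)
$h = \frac{2270106}{9143}$ ($h = - \frac{324}{\left(-116\right) \frac{1}{81} - - \frac{22}{173}} = - \frac{324}{- \frac{116}{81} + \frac{22}{173}} = - \frac{324}{- \frac{18286}{14013}} = \left(-324\right) \left(- \frac{14013}{18286}\right) = \frac{2270106}{9143} \approx 248.29$)
$- 459 B{\left(12,-1 \right)} + h = \left(-459\right) \frac{5}{2} + \frac{2270106}{9143} = - \frac{2295}{2} + \frac{2270106}{9143} = - \frac{16442973}{18286}$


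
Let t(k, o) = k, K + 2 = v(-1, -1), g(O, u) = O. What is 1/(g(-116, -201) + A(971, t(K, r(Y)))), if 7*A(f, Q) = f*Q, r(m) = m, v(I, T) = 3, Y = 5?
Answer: 7/159 ≈ 0.044025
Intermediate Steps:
K = 1 (K = -2 + 3 = 1)
A(f, Q) = Q*f/7 (A(f, Q) = (f*Q)/7 = (Q*f)/7 = Q*f/7)
1/(g(-116, -201) + A(971, t(K, r(Y)))) = 1/(-116 + (⅐)*1*971) = 1/(-116 + 971/7) = 1/(159/7) = 7/159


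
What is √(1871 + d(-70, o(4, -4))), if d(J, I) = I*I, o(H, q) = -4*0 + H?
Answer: √1887 ≈ 43.440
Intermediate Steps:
o(H, q) = H (o(H, q) = 0 + H = H)
d(J, I) = I²
√(1871 + d(-70, o(4, -4))) = √(1871 + 4²) = √(1871 + 16) = √1887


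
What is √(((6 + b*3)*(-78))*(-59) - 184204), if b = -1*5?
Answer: I*√225622 ≈ 475.0*I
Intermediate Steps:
b = -5
√(((6 + b*3)*(-78))*(-59) - 184204) = √(((6 - 5*3)*(-78))*(-59) - 184204) = √(((6 - 15)*(-78))*(-59) - 184204) = √(-9*(-78)*(-59) - 184204) = √(702*(-59) - 184204) = √(-41418 - 184204) = √(-225622) = I*√225622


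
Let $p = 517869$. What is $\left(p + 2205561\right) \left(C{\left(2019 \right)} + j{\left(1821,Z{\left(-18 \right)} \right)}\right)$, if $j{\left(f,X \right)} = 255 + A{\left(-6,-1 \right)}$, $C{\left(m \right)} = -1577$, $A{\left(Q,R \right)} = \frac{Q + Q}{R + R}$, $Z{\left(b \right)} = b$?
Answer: $-3584033880$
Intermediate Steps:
$A{\left(Q,R \right)} = \frac{Q}{R}$ ($A{\left(Q,R \right)} = \frac{2 Q}{2 R} = 2 Q \frac{1}{2 R} = \frac{Q}{R}$)
$j{\left(f,X \right)} = 261$ ($j{\left(f,X \right)} = 255 - \frac{6}{-1} = 255 - -6 = 255 + 6 = 261$)
$\left(p + 2205561\right) \left(C{\left(2019 \right)} + j{\left(1821,Z{\left(-18 \right)} \right)}\right) = \left(517869 + 2205561\right) \left(-1577 + 261\right) = 2723430 \left(-1316\right) = -3584033880$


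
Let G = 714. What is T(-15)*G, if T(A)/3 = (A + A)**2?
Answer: 1927800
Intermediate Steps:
T(A) = 12*A**2 (T(A) = 3*(A + A)**2 = 3*(2*A)**2 = 3*(4*A**2) = 12*A**2)
T(-15)*G = (12*(-15)**2)*714 = (12*225)*714 = 2700*714 = 1927800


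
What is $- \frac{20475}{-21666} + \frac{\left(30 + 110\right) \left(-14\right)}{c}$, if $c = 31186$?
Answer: $\frac{99344665}{112612646} \approx 0.88218$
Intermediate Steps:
$- \frac{20475}{-21666} + \frac{\left(30 + 110\right) \left(-14\right)}{c} = - \frac{20475}{-21666} + \frac{\left(30 + 110\right) \left(-14\right)}{31186} = \left(-20475\right) \left(- \frac{1}{21666}\right) + 140 \left(-14\right) \frac{1}{31186} = \frac{6825}{7222} - \frac{980}{15593} = \frac{99344665}{112612646}$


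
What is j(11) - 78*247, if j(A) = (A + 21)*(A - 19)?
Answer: -19522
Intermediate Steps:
j(A) = (-19 + A)*(21 + A) (j(A) = (21 + A)*(-19 + A) = (-19 + A)*(21 + A))
j(11) - 78*247 = (-399 + 11**2 + 2*11) - 78*247 = (-399 + 121 + 22) - 19266 = -256 - 19266 = -19522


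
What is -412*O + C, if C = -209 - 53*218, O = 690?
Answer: -296043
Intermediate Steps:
C = -11763 (C = -209 - 11554 = -11763)
-412*O + C = -412*690 - 11763 = -1*284280 - 11763 = -284280 - 11763 = -296043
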